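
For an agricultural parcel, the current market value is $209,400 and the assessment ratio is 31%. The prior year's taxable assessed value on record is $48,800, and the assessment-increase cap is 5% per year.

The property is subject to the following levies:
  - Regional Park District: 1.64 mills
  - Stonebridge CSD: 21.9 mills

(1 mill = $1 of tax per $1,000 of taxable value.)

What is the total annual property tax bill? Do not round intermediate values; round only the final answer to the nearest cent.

$1,206.19

Uncapped assessed value = $209,400 × 0.31 = $64,914
Cap limit = $48,800 × 1.05 = $51,240
Taxable assessed value = min($64,914, $51,240) = $51,240 (cap binds)
Regional Park District: $51,240 × 0.00164 = $84.0336
Stonebridge CSD: $51,240 × 0.0219 = $1,122.156
Total = $1,206.1896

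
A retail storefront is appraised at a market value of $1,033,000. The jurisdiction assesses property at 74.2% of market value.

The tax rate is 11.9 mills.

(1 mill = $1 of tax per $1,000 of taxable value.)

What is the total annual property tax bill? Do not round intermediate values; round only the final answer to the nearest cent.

$9,121.18

Assessed value = $1,033,000 × 0.742 = $766,486
Tax = $766,486 × 0.0119 = $9,121.1834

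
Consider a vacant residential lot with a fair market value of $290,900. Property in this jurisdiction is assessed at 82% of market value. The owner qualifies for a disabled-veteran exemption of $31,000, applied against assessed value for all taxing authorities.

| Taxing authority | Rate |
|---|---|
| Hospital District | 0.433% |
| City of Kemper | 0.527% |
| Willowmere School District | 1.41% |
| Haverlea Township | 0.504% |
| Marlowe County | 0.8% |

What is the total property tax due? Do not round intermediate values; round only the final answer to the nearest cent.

Assessed value = $290,900 × 0.82 = $238,538
Taxable value = $238,538 − $31,000 = $207,538
Hospital District: $207,538 × 0.00433 = $898.63954
City of Kemper: $207,538 × 0.00527 = $1,093.72526
Willowmere School District: $207,538 × 0.0141 = $2,926.2858
Haverlea Township: $207,538 × 0.00504 = $1,045.99152
Marlowe County: $207,538 × 0.008 = $1,660.304
Total = $898.63954 + $1,093.72526 + $2,926.2858 + $1,045.99152 + $1,660.304 = $7,624.94612

$7,624.95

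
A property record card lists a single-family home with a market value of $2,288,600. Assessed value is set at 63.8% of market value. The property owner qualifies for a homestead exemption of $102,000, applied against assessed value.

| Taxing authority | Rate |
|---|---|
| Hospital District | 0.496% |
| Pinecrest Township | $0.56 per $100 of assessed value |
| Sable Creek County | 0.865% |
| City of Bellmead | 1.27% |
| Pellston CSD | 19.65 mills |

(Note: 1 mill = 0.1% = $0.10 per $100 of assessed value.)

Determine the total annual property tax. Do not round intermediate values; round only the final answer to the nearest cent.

$70,025.02

Assessed value = $2,288,600 × 0.638 = $1,460,126.8
Taxable value = $1,460,126.8 − $102,000 = $1,358,126.8
Hospital District: $1,358,126.8 × 0.00496 = $6,736.308928
Pinecrest Township: $1,358,126.8 × 0.0056 = $7,605.51008
Sable Creek County: $1,358,126.8 × 0.00865 = $11,747.79682
City of Bellmead: $1,358,126.8 × 0.0127 = $17,248.21036
Pellston CSD: $1,358,126.8 × 0.01965 = $26,687.19162
Total = $70,025.017808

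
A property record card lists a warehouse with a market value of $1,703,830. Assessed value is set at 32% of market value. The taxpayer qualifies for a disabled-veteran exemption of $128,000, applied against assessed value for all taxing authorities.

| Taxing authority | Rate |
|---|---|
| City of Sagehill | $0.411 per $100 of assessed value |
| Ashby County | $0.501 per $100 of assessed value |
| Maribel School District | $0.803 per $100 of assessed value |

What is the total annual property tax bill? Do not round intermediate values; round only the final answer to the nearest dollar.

Assessed value = $1,703,830 × 0.32 = $545,225.6
Taxable value = $545,225.6 − $128,000 = $417,225.6
City of Sagehill: $417,225.6 × 0.00411 = $1,714.797216
Ashby County: $417,225.6 × 0.00501 = $2,090.300256
Maribel School District: $417,225.6 × 0.00803 = $3,350.321568
Total = $1,714.797216 + $2,090.300256 + $3,350.321568 = $7,155.41904

$7,155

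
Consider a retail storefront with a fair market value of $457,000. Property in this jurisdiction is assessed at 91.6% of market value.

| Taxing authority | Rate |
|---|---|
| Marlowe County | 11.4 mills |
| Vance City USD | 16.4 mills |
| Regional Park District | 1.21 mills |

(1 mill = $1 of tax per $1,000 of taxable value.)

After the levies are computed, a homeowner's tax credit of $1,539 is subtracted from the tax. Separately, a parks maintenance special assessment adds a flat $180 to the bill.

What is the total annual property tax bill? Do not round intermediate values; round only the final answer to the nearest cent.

Assessed value = $457,000 × 0.916 = $418,612
Marlowe County: $418,612 × 0.0114 = $4,772.1768
Vance City USD: $418,612 × 0.0164 = $6,865.2368
Regional Park District: $418,612 × 0.00121 = $506.52052
Levies subtotal = $12,143.93412
After credit = $12,143.93412 − $1,539 = $10,604.93412
Total = $10,604.93412 + $180 = $10,784.93412

$10,784.93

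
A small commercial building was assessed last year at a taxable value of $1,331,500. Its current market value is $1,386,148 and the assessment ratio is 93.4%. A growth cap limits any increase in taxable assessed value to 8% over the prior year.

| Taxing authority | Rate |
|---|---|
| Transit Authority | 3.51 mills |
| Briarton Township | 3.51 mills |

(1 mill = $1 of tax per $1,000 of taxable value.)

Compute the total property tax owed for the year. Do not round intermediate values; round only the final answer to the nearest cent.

Uncapped assessed value = $1,386,148 × 0.934 = $1,294,662.232
Cap limit = $1,331,500 × 1.08 = $1,438,020
Taxable assessed value = min($1,294,662.232, $1,438,020) = $1,294,662.232 (cap does not bind)
Transit Authority: $1,294,662.232 × 0.00351 = $4,544.26443432
Briarton Township: $1,294,662.232 × 0.00351 = $4,544.26443432
Total = $9,088.52886864

$9,088.53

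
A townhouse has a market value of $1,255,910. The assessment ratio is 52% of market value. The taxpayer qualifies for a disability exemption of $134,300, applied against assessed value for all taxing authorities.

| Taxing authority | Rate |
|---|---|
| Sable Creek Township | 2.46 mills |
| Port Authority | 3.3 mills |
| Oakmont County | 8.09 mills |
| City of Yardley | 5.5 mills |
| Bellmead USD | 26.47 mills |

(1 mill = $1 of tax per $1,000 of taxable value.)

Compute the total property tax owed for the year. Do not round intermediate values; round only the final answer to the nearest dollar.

$23,770

Assessed value = $1,255,910 × 0.52 = $653,073.2
Taxable value = $653,073.2 − $134,300 = $518,773.2
Sable Creek Township: $518,773.2 × 0.00246 = $1,276.182072
Port Authority: $518,773.2 × 0.0033 = $1,711.95156
Oakmont County: $518,773.2 × 0.00809 = $4,196.875188
City of Yardley: $518,773.2 × 0.0055 = $2,853.2526
Bellmead USD: $518,773.2 × 0.02647 = $13,731.926604
Total = $1,276.182072 + $1,711.95156 + $4,196.875188 + $2,853.2526 + $13,731.926604 = $23,770.188024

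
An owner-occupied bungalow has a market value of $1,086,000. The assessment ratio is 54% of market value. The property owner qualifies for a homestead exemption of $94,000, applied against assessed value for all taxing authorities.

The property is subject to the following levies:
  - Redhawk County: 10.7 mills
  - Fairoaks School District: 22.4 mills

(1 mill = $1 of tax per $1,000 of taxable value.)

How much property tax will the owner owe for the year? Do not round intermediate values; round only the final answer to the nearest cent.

$16,299.76

Assessed value = $1,086,000 × 0.54 = $586,440
Taxable value = $586,440 − $94,000 = $492,440
Redhawk County: $492,440 × 0.0107 = $5,269.108
Fairoaks School District: $492,440 × 0.0224 = $11,030.656
Total = $5,269.108 + $11,030.656 = $16,299.764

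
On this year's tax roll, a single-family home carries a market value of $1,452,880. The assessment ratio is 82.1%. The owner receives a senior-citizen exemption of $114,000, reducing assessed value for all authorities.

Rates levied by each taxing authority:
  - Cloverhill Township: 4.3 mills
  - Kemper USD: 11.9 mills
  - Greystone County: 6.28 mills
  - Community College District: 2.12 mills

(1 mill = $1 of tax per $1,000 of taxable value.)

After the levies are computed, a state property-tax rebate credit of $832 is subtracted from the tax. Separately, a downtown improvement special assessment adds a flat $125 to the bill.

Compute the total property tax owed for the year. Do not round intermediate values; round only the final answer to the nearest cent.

$25,831.84

Assessed value = $1,452,880 × 0.821 = $1,192,814.48
Taxable value = $1,192,814.48 − $114,000 = $1,078,814.48
Cloverhill Township: $1,078,814.48 × 0.0043 = $4,638.902264
Kemper USD: $1,078,814.48 × 0.0119 = $12,837.892312
Greystone County: $1,078,814.48 × 0.00628 = $6,774.9549344
Community College District: $1,078,814.48 × 0.00212 = $2,287.0866976
Levies subtotal = $26,538.836208
After credit = $26,538.836208 − $832 = $25,706.836208
Total = $25,706.836208 + $125 = $25,831.836208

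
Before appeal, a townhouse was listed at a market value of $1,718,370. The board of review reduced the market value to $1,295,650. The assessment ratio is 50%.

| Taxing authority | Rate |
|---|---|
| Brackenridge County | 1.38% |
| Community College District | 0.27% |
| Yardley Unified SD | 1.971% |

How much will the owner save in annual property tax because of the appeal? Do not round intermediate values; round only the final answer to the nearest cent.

Old assessed value = $1,718,370 × 0.5 = $859,185
New assessed value = $1,295,650 × 0.5 = $647,825
Combined rate = 0.0138 + 0.0027 + 0.01971 = 0.03621
Old tax = $859,185 × 0.03621 = $31,111.08885
New tax = $647,825 × 0.03621 = $23,457.74325
Reduction = $31,111.08885 − $23,457.74325 = $7,653.3456

$7,653.35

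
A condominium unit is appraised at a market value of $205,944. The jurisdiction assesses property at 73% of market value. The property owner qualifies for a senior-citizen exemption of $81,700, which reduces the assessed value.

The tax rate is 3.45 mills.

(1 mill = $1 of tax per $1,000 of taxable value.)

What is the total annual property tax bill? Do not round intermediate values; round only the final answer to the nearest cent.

$236.80

Assessed value = $205,944 × 0.73 = $150,339.12
Taxable value = $150,339.12 − $81,700 = $68,639.12
Tax = $68,639.12 × 0.00345 = $236.804964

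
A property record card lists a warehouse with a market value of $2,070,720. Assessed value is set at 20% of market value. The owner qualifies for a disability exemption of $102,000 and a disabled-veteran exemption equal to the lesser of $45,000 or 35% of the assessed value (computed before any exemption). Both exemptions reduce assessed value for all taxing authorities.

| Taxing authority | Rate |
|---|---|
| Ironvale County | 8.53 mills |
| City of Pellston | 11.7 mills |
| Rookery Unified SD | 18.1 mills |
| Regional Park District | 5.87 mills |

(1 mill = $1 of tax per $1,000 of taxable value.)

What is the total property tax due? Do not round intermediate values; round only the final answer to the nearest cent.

$11,807.76

Assessed value = $2,070,720 × 0.2 = $414,144
Disabled-veteran exemption = min($45,000, 35% × $414,144) = min($45,000, $144,950.4) = $45,000 (dollar cap binds)
Taxable value = $414,144 − $102,000 − $45,000 = $267,144
Ironvale County: $267,144 × 0.00853 = $2,278.73832
City of Pellston: $267,144 × 0.0117 = $3,125.5848
Rookery Unified SD: $267,144 × 0.0181 = $4,835.3064
Regional Park District: $267,144 × 0.00587 = $1,568.13528
Total = $11,807.7648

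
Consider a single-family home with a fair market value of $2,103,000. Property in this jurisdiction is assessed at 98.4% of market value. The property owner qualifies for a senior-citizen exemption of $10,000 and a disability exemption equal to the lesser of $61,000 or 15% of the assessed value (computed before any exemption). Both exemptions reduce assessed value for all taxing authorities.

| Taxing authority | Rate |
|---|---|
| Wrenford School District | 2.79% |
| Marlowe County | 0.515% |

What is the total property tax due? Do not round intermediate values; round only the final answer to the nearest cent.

Assessed value = $2,103,000 × 0.984 = $2,069,352
Disability exemption = min($61,000, 15% × $2,069,352) = min($61,000, $310,402.8) = $61,000 (dollar cap binds)
Taxable value = $2,069,352 − $10,000 − $61,000 = $1,998,352
Wrenford School District: $1,998,352 × 0.0279 = $55,754.0208
Marlowe County: $1,998,352 × 0.00515 = $10,291.5128
Total = $66,045.5336

$66,045.53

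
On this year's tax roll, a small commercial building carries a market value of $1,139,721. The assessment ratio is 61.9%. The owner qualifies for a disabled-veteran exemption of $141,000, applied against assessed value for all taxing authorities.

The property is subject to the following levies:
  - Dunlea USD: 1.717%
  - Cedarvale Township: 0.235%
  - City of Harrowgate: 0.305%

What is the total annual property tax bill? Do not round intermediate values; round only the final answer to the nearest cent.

Assessed value = $1,139,721 × 0.619 = $705,487.299
Taxable value = $705,487.299 − $141,000 = $564,487.299
Dunlea USD: $564,487.299 × 0.01717 = $9,692.24692383
Cedarvale Township: $564,487.299 × 0.00235 = $1,326.54515265
City of Harrowgate: $564,487.299 × 0.00305 = $1,721.68626195
Total = $9,692.24692383 + $1,326.54515265 + $1,721.68626195 = $12,740.47833843

$12,740.48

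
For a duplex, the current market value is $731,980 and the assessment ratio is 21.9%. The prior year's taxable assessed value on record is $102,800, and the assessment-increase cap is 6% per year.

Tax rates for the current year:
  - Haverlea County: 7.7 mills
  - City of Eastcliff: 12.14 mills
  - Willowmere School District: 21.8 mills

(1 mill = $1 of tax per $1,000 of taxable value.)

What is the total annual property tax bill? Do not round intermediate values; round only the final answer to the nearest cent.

$4,537.43

Uncapped assessed value = $731,980 × 0.219 = $160,303.62
Cap limit = $102,800 × 1.06 = $108,968
Taxable assessed value = min($160,303.62, $108,968) = $108,968 (cap binds)
Haverlea County: $108,968 × 0.0077 = $839.0536
City of Eastcliff: $108,968 × 0.01214 = $1,322.87152
Willowmere School District: $108,968 × 0.0218 = $2,375.5024
Total = $4,537.42752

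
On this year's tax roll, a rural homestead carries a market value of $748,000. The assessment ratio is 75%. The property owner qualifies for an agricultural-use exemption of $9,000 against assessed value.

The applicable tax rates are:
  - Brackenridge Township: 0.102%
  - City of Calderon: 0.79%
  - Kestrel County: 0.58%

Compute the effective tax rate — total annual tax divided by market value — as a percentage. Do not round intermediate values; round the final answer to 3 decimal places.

1.086%

Assessed value = $748,000 × 0.75 = $561,000
Taxable value = $561,000 − $9,000 = $552,000
Brackenridge Township: $552,000 × 0.00102 = $563.04
City of Calderon: $552,000 × 0.0079 = $4,360.8
Kestrel County: $552,000 × 0.0058 = $3,201.6
Total tax = $8,125.44
Effective rate = $8,125.44 ÷ $748,000 = 1.086% of market value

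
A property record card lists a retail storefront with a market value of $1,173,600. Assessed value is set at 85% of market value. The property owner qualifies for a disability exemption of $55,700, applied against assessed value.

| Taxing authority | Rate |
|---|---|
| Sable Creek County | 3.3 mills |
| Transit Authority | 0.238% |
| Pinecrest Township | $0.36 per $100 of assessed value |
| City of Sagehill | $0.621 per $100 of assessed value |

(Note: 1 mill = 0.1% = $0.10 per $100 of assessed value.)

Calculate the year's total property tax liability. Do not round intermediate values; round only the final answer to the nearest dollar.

$14,589

Assessed value = $1,173,600 × 0.85 = $997,560
Taxable value = $997,560 − $55,700 = $941,860
Sable Creek County: $941,860 × 0.0033 = $3,108.138
Transit Authority: $941,860 × 0.00238 = $2,241.6268
Pinecrest Township: $941,860 × 0.0036 = $3,390.696
City of Sagehill: $941,860 × 0.00621 = $5,848.9506
Total = $14,589.4114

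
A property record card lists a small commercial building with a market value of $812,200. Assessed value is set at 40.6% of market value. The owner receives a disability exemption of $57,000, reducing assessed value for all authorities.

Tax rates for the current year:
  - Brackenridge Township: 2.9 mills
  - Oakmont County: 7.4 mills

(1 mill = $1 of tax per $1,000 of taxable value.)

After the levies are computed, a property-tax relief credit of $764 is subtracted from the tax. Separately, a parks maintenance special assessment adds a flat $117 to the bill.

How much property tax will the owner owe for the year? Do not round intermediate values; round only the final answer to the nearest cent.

$2,162.36

Assessed value = $812,200 × 0.406 = $329,753.2
Taxable value = $329,753.2 − $57,000 = $272,753.2
Brackenridge Township: $272,753.2 × 0.0029 = $790.98428
Oakmont County: $272,753.2 × 0.0074 = $2,018.37368
Levies subtotal = $2,809.35796
After credit = $2,809.35796 − $764 = $2,045.35796
Total = $2,045.35796 + $117 = $2,162.35796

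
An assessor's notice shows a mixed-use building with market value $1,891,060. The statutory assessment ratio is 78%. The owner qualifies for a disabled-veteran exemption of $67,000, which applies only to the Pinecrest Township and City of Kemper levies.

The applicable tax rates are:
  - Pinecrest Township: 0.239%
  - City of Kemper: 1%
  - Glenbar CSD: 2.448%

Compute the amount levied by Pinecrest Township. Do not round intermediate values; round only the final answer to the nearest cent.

Assessed value = $1,891,060 × 0.78 = $1,475,026.8
Pinecrest Township taxable value = $1,475,026.8 − $67,000 = $1,408,026.8
Pinecrest Township levy = $1,408,026.8 × 0.00239 = $3,365.184052

$3,365.18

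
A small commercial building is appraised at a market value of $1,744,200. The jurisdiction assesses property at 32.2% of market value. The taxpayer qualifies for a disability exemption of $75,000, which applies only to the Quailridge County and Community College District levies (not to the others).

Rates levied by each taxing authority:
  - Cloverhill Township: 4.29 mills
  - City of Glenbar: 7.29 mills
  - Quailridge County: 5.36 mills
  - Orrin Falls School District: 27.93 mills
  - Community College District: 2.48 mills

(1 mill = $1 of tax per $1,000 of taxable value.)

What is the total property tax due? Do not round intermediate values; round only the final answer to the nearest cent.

$26,005.29

Assessed value = $1,744,200 × 0.322 = $561,632.4
Cloverhill Township: $561,632.4 × 0.00429 = $2,409.402996
City of Glenbar: $561,632.4 × 0.00729 = $4,094.300196
Quailridge County: ($561,632.4 − $75,000) × 0.00536 = $486,632.4 × 0.00536 = $2,608.349664
Orrin Falls School District: $561,632.4 × 0.02793 = $15,686.392932
Community College District: ($561,632.4 − $75,000) × 0.00248 = $486,632.4 × 0.00248 = $1,206.848352
Total = $26,005.29414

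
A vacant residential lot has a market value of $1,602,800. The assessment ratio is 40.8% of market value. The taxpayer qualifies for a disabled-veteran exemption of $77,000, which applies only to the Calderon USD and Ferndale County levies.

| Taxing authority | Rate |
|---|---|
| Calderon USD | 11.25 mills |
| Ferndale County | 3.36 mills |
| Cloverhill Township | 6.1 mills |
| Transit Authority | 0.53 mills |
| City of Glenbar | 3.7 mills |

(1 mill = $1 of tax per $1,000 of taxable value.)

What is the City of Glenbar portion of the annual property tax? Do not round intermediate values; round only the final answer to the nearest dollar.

$2,420

Assessed value = $1,602,800 × 0.408 = $653,942.4
City of Glenbar taxable value = $653,942.4 (exemption does not apply)
City of Glenbar levy = $653,942.4 × 0.0037 = $2,419.58688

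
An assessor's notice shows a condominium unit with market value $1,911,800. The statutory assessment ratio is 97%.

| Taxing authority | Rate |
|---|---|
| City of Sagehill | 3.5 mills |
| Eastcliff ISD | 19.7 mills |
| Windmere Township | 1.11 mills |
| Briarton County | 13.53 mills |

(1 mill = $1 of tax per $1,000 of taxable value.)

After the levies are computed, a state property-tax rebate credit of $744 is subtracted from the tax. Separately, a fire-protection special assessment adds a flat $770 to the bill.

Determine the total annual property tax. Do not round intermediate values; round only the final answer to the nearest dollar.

Assessed value = $1,911,800 × 0.97 = $1,854,446
City of Sagehill: $1,854,446 × 0.0035 = $6,490.561
Eastcliff ISD: $1,854,446 × 0.0197 = $36,532.5862
Windmere Township: $1,854,446 × 0.00111 = $2,058.43506
Briarton County: $1,854,446 × 0.01353 = $25,090.65438
Levies subtotal = $70,172.23664
After credit = $70,172.23664 − $744 = $69,428.23664
Total = $69,428.23664 + $770 = $70,198.23664

$70,198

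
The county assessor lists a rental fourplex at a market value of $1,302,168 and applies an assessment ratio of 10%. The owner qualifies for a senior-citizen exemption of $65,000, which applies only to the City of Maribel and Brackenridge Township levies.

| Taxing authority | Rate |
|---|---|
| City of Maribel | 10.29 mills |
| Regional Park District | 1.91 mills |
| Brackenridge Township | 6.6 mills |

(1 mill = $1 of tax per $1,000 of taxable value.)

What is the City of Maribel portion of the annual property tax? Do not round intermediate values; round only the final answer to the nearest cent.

Assessed value = $1,302,168 × 0.1 = $130,216.8
City of Maribel taxable value = $130,216.8 − $65,000 = $65,216.8
City of Maribel levy = $65,216.8 × 0.01029 = $671.080872

$671.08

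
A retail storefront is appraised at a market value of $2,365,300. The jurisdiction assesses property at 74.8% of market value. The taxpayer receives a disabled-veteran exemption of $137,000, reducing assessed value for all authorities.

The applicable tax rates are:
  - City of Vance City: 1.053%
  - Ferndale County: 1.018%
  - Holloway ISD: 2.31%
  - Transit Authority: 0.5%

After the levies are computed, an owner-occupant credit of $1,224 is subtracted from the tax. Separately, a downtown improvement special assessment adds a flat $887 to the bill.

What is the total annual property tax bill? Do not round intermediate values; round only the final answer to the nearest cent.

Assessed value = $2,365,300 × 0.748 = $1,769,244.4
Taxable value = $1,769,244.4 − $137,000 = $1,632,244.4
City of Vance City: $1,632,244.4 × 0.01053 = $17,187.533532
Ferndale County: $1,632,244.4 × 0.01018 = $16,616.247992
Holloway ISD: $1,632,244.4 × 0.0231 = $37,704.84564
Transit Authority: $1,632,244.4 × 0.005 = $8,161.222
Levies subtotal = $79,669.849164
After credit = $79,669.849164 − $1,224 = $78,445.849164
Total = $78,445.849164 + $887 = $79,332.849164

$79,332.85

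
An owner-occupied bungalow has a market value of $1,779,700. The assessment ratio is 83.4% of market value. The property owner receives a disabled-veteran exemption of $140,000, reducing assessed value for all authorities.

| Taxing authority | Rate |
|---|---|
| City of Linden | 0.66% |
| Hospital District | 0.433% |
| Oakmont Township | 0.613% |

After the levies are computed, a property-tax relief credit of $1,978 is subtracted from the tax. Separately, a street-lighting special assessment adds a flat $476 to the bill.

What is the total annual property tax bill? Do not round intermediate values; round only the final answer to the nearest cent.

Assessed value = $1,779,700 × 0.834 = $1,484,269.8
Taxable value = $1,484,269.8 − $140,000 = $1,344,269.8
City of Linden: $1,344,269.8 × 0.0066 = $8,872.18068
Hospital District: $1,344,269.8 × 0.00433 = $5,820.688234
Oakmont Township: $1,344,269.8 × 0.00613 = $8,240.373874
Levies subtotal = $22,933.242788
After credit = $22,933.242788 − $1,978 = $20,955.242788
Total = $20,955.242788 + $476 = $21,431.242788

$21,431.24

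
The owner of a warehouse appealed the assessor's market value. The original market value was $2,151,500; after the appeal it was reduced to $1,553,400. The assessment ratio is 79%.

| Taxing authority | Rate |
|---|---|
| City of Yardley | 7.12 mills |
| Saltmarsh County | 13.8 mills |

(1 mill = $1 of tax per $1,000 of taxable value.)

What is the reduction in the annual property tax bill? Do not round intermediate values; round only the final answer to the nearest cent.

$9,884.68

Old assessed value = $2,151,500 × 0.79 = $1,699,685
New assessed value = $1,553,400 × 0.79 = $1,227,186
Combined rate = 0.00712 + 0.0138 = 0.02092
Old tax = $1,699,685 × 0.02092 = $35,557.4102
New tax = $1,227,186 × 0.02092 = $25,672.73112
Reduction = $35,557.4102 − $25,672.73112 = $9,884.67908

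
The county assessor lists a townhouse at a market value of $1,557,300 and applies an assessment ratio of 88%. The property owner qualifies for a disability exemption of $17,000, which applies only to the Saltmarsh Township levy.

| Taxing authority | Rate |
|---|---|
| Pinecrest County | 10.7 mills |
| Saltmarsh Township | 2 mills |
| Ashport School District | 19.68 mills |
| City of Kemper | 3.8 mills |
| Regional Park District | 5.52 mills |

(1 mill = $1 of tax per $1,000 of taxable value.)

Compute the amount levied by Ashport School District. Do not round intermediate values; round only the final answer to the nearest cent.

Assessed value = $1,557,300 × 0.88 = $1,370,424
Ashport School District taxable value = $1,370,424 (exemption does not apply)
Ashport School District levy = $1,370,424 × 0.01968 = $26,969.94432

$26,969.94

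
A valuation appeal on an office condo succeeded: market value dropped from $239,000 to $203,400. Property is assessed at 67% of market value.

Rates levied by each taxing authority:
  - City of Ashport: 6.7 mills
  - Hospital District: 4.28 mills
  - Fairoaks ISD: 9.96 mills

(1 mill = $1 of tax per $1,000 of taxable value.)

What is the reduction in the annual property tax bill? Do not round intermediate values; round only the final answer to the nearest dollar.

Old assessed value = $239,000 × 0.67 = $160,130
New assessed value = $203,400 × 0.67 = $136,278
Combined rate = 0.0067 + 0.00428 + 0.00996 = 0.02094
Old tax = $160,130 × 0.02094 = $3,353.1222
New tax = $136,278 × 0.02094 = $2,853.66132
Reduction = $3,353.1222 − $2,853.66132 = $499.46088

$499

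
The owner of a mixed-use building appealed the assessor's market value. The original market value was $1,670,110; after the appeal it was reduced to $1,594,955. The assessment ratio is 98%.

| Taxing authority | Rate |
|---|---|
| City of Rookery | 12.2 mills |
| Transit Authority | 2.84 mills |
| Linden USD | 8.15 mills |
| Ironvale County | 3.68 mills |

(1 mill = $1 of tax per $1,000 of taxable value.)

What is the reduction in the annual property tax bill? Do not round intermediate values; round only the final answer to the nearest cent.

$1,979.03

Old assessed value = $1,670,110 × 0.98 = $1,636,707.8
New assessed value = $1,594,955 × 0.98 = $1,563,055.9
Combined rate = 0.0122 + 0.00284 + 0.00815 + 0.00368 = 0.02687
Old tax = $1,636,707.8 × 0.02687 = $43,978.338586
New tax = $1,563,055.9 × 0.02687 = $41,999.312033
Reduction = $43,978.338586 − $41,999.312033 = $1,979.026553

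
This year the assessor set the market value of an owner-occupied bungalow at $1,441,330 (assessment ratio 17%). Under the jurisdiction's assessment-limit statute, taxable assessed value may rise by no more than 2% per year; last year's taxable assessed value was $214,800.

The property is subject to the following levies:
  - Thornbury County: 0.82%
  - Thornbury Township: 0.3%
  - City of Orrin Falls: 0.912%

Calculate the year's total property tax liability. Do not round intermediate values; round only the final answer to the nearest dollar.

Uncapped assessed value = $1,441,330 × 0.17 = $245,026.1
Cap limit = $214,800 × 1.02 = $219,096
Taxable assessed value = min($245,026.1, $219,096) = $219,096 (cap binds)
Thornbury County: $219,096 × 0.0082 = $1,796.5872
Thornbury Township: $219,096 × 0.003 = $657.288
City of Orrin Falls: $219,096 × 0.00912 = $1,998.15552
Total = $4,452.03072

$4,452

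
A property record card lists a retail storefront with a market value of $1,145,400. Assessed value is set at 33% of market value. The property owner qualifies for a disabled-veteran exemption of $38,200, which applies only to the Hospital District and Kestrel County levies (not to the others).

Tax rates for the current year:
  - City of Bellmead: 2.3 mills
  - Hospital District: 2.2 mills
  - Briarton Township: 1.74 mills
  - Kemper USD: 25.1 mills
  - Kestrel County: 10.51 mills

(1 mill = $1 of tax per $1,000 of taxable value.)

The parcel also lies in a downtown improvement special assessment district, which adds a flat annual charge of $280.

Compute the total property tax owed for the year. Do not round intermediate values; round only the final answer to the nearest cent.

$15,613.02

Assessed value = $1,145,400 × 0.33 = $377,982
City of Bellmead: $377,982 × 0.0023 = $869.3586
Hospital District: ($377,982 − $38,200) × 0.0022 = $339,782 × 0.0022 = $747.5204
Briarton Township: $377,982 × 0.00174 = $657.68868
Kemper USD: $377,982 × 0.0251 = $9,487.3482
Kestrel County: ($377,982 − $38,200) × 0.01051 = $339,782 × 0.01051 = $3,571.10882
Levies subtotal = $15,333.0247
Total = $15,333.0247 + $280 = $15,613.0247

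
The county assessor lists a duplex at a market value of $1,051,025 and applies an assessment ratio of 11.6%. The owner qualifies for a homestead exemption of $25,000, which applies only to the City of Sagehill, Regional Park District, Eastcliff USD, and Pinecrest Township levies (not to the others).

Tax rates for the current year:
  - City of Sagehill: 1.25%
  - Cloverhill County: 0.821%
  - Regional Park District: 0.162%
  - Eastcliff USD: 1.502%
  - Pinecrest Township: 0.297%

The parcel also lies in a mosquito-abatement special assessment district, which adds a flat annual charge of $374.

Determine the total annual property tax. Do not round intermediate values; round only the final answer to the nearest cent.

$4,487.02

Assessed value = $1,051,025 × 0.116 = $121,918.9
City of Sagehill: ($121,918.9 − $25,000) × 0.0125 = $96,918.9 × 0.0125 = $1,211.48625
Cloverhill County: $121,918.9 × 0.00821 = $1,000.954169
Regional Park District: ($121,918.9 − $25,000) × 0.00162 = $96,918.9 × 0.00162 = $157.008618
Eastcliff USD: ($121,918.9 − $25,000) × 0.01502 = $96,918.9 × 0.01502 = $1,455.721878
Pinecrest Township: ($121,918.9 − $25,000) × 0.00297 = $96,918.9 × 0.00297 = $287.849133
Levies subtotal = $4,113.020048
Total = $4,113.020048 + $374 = $4,487.020048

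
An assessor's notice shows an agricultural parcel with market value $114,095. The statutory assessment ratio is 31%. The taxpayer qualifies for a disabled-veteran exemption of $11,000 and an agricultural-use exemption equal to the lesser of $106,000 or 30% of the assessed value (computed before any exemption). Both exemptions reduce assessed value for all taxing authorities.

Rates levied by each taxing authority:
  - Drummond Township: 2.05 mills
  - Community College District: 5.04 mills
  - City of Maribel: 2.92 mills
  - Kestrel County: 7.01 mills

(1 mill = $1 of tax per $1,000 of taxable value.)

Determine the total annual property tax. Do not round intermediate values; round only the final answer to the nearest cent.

Assessed value = $114,095 × 0.31 = $35,369.45
Agricultural-use exemption = min($106,000, 30% × $35,369.45) = min($106,000, $10,610.835) = $10,610.835 (percentage binds)
Taxable value = $35,369.45 − $11,000 − $10,610.835 = $13,758.615
Drummond Township: $13,758.615 × 0.00205 = $28.20516075
Community College District: $13,758.615 × 0.00504 = $69.3434196
City of Maribel: $13,758.615 × 0.00292 = $40.1751558
Kestrel County: $13,758.615 × 0.00701 = $96.44789115
Total = $234.1716273

$234.17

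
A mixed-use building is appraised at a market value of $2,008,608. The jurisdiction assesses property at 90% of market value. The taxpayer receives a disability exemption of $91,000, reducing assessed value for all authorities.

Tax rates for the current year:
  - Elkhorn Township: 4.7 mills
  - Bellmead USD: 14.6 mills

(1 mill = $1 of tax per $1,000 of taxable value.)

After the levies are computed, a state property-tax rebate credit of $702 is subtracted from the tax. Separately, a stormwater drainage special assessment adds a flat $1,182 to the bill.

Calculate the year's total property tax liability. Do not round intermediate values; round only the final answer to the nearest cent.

Assessed value = $2,008,608 × 0.9 = $1,807,747.2
Taxable value = $1,807,747.2 − $91,000 = $1,716,747.2
Elkhorn Township: $1,716,747.2 × 0.0047 = $8,068.71184
Bellmead USD: $1,716,747.2 × 0.0146 = $25,064.50912
Levies subtotal = $33,133.22096
After credit = $33,133.22096 − $702 = $32,431.22096
Total = $32,431.22096 + $1,182 = $33,613.22096

$33,613.22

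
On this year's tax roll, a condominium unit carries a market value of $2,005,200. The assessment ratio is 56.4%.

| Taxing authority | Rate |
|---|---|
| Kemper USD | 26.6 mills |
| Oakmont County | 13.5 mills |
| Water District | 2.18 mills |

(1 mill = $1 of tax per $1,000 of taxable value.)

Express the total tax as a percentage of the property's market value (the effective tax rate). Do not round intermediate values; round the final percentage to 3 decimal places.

Assessed value = $2,005,200 × 0.564 = $1,130,932.8
Kemper USD: $1,130,932.8 × 0.0266 = $30,082.81248
Oakmont County: $1,130,932.8 × 0.0135 = $15,267.5928
Water District: $1,130,932.8 × 0.00218 = $2,465.433504
Total tax = $47,815.838784
Effective rate = $47,815.838784 ÷ $2,005,200 = 2.385% of market value

2.385%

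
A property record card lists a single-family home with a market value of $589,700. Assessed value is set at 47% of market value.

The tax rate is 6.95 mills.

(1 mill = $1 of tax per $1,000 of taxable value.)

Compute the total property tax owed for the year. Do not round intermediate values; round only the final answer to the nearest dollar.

$1,926

Assessed value = $589,700 × 0.47 = $277,159
Tax = $277,159 × 0.00695 = $1,926.25505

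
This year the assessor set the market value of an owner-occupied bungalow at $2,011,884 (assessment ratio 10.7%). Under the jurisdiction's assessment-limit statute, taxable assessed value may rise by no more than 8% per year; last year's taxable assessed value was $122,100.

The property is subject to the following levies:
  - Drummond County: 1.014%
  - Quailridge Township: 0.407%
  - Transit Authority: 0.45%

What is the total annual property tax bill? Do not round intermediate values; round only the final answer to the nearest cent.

$2,467.25

Uncapped assessed value = $2,011,884 × 0.107 = $215,271.588
Cap limit = $122,100 × 1.08 = $131,868
Taxable assessed value = min($215,271.588, $131,868) = $131,868 (cap binds)
Drummond County: $131,868 × 0.01014 = $1,337.14152
Quailridge Township: $131,868 × 0.00407 = $536.70276
Transit Authority: $131,868 × 0.0045 = $593.406
Total = $2,467.25028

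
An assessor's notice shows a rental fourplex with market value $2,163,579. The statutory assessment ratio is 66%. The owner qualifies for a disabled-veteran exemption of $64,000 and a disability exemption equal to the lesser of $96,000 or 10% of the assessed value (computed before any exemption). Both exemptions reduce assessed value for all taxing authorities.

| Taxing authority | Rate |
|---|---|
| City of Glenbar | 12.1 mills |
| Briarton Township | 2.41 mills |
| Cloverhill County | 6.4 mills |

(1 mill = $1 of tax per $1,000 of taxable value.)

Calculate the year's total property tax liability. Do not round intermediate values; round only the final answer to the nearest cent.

$26,513.09

Assessed value = $2,163,579 × 0.66 = $1,427,962.14
Disability exemption = min($96,000, 10% × $1,427,962.14) = min($96,000, $142,796.214) = $96,000 (dollar cap binds)
Taxable value = $1,427,962.14 − $64,000 − $96,000 = $1,267,962.14
City of Glenbar: $1,267,962.14 × 0.0121 = $15,342.341894
Briarton Township: $1,267,962.14 × 0.00241 = $3,055.7887574
Cloverhill County: $1,267,962.14 × 0.0064 = $8,114.957696
Total = $26,513.0883474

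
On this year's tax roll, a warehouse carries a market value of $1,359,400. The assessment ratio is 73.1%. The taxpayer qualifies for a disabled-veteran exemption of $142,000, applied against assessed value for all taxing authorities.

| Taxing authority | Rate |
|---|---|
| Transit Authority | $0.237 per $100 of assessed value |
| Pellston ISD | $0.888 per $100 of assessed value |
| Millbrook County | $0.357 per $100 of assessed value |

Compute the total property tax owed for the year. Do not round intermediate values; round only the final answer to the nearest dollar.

$12,623

Assessed value = $1,359,400 × 0.731 = $993,721.4
Taxable value = $993,721.4 − $142,000 = $851,721.4
Transit Authority: $851,721.4 × 0.00237 = $2,018.579718
Pellston ISD: $851,721.4 × 0.00888 = $7,563.286032
Millbrook County: $851,721.4 × 0.00357 = $3,040.645398
Total = $2,018.579718 + $7,563.286032 + $3,040.645398 = $12,622.511148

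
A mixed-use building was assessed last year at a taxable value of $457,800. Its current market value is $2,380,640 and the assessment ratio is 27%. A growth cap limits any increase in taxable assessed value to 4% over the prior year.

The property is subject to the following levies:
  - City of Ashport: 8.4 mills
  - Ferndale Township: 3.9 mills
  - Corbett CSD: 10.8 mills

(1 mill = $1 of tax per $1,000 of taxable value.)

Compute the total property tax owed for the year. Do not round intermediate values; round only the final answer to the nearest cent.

$10,998.19

Uncapped assessed value = $2,380,640 × 0.27 = $642,772.8
Cap limit = $457,800 × 1.04 = $476,112
Taxable assessed value = min($642,772.8, $476,112) = $476,112 (cap binds)
City of Ashport: $476,112 × 0.0084 = $3,999.3408
Ferndale Township: $476,112 × 0.0039 = $1,856.8368
Corbett CSD: $476,112 × 0.0108 = $5,142.0096
Total = $10,998.1872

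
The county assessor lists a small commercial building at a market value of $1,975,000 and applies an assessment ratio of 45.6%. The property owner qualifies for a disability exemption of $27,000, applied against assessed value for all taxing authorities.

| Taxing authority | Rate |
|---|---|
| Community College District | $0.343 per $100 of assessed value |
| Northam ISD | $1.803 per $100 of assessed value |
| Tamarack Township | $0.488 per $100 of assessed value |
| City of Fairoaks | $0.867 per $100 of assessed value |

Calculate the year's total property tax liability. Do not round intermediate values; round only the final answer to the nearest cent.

Assessed value = $1,975,000 × 0.456 = $900,600
Taxable value = $900,600 − $27,000 = $873,600
Community College District: $873,600 × 0.00343 = $2,996.448
Northam ISD: $873,600 × 0.01803 = $15,751.008
Tamarack Township: $873,600 × 0.00488 = $4,263.168
City of Fairoaks: $873,600 × 0.00867 = $7,574.112
Total = $2,996.448 + $15,751.008 + $4,263.168 + $7,574.112 = $30,584.736

$30,584.74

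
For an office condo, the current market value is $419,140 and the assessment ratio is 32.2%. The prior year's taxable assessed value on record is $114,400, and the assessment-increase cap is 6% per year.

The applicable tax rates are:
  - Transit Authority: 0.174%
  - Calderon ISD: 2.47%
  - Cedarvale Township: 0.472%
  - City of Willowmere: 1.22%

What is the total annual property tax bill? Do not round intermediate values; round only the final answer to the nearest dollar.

$5,258

Uncapped assessed value = $419,140 × 0.322 = $134,963.08
Cap limit = $114,400 × 1.06 = $121,264
Taxable assessed value = min($134,963.08, $121,264) = $121,264 (cap binds)
Transit Authority: $121,264 × 0.00174 = $210.99936
Calderon ISD: $121,264 × 0.0247 = $2,995.2208
Cedarvale Township: $121,264 × 0.00472 = $572.36608
City of Willowmere: $121,264 × 0.0122 = $1,479.4208
Total = $5,258.00704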